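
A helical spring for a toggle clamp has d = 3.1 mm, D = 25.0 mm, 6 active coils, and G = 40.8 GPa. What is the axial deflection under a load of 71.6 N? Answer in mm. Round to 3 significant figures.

14.3 mm

k = Gd⁴/(8D³N_a) = (40.8×10³)(3.1⁴)/(8·25.0³·6) = 5.024 N/mm
δ = F/k = 71.6 / 5.024 = 14.252 mm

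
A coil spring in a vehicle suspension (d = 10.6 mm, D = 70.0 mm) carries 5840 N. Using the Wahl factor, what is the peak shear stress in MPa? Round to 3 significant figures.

Spring index C = D/d = 70.0/10.6 = 6.6038
K_W = (4C−1)/(4C−4) + 0.615/C = 25.415/22.415 + 0.0931 = 1.2270
τ₀ = 8FD/(πd³) = 8·5840·70.0/(π·10.6³) = 3.2704e+06/3741.7 = 874.04 MPa
τ_max = K·τ₀ = 1.2270 × 874.04 = 1072.4 MPa

1070 MPa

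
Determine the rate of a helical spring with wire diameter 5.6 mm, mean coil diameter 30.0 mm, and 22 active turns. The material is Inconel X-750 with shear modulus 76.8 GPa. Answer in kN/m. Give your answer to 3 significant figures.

k = Gd⁴/(8D³N_a) = (76.8×10³ × 5.6⁴) / (8 × 30.0³ × 22)
  = 7.55289e+07 / 4.752e+06 = 15.894 N/mm

15.9 kN/m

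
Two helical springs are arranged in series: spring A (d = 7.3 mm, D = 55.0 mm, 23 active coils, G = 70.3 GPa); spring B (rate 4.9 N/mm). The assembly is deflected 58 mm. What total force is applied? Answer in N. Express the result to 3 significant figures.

162 N

k_A = Gd⁴/(8D³N_a) = (70.3×10³)(7.3⁴)/(8·55.0³·23) = 6.5214 N/mm
Series: 1/k_eq = 1/6.5214 + 1/4.9 = 0.35742; k_eq = 2.7978 N/mm
F = k_eq·δ = 2.7978·58 = 162.27 N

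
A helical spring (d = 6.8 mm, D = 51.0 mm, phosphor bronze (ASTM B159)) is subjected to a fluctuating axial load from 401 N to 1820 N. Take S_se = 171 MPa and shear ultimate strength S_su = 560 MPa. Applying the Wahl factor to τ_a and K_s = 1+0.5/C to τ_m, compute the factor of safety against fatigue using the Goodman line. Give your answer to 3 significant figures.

C = D/d = 51.0/6.8 = 7.5000; K_W = (4C−1)/(4C−4)+0.615/C = 1.1974; K_s = 1+0.5/C = 1.0667
F_a = (F_max−F_min)/2 = 709.5 N; F_m = (F_max+F_min)/2 = 1110.5 N
τ_a = K_W·8F_aD/(πd³) = 1.1974 × 293.05 = 350.89 MPa
τ_m = K_s·8F_mD/(πd³) = 1.0667 × 458.67 = 489.25 MPa
Goodman: 1/n_f = τ_a/S_se + τ_m/S_su = 350.89/171 + 489.25/560 = 2.05198 + 0.87366 = 2.9256
n_f = 1/2.9256 = 0.3418

0.342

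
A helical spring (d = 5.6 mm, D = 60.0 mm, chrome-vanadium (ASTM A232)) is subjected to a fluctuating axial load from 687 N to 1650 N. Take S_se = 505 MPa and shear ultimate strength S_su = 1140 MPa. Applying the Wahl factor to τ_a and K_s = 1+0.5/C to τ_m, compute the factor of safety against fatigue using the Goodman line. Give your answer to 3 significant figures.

C = D/d = 60.0/5.6 = 10.7143; K_W = (4C−1)/(4C−4)+0.615/C = 1.1346; K_s = 1+0.5/C = 1.0467
F_a = (F_max−F_min)/2 = 481.5 N; F_m = (F_max+F_min)/2 = 1168.5 N
τ_a = K_W·8F_aD/(πd³) = 1.1346 × 418.91 = 475.3 MPa
τ_m = K_s·8F_mD/(πd³) = 1.0467 × 1016.6 = 1064.1 MPa
Goodman: 1/n_f = τ_a/S_se + τ_m/S_su = 475.3/505 + 1064.1/1140 = 0.94119 + 0.93338 = 1.8746
n_f = 1/1.8746 = 0.5335

0.533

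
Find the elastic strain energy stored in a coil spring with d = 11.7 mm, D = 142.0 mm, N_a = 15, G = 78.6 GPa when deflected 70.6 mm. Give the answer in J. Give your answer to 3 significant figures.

k = Gd⁴/(8D³N_a) = (78.6×10³)(11.7⁴)/(8·142.0³·15) = 4.2867 N/mm
U = ½kδ² = 0.5 × 4.2867 × 70.6² = 10683 N·mm = 10.683 J

10.7 J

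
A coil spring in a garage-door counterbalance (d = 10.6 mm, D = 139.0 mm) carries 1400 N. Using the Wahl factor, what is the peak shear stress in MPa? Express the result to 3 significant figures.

Spring index C = D/d = 139.0/10.6 = 13.1132
K_W = (4C−1)/(4C−4) + 0.615/C = 51.453/48.453 + 0.0469 = 1.1088
τ₀ = 8FD/(πd³) = 8·1400·139.0/(π·10.6³) = 1.5568e+06/3741.7 = 416.07 MPa
τ_max = K·τ₀ = 1.1088 × 416.07 = 461.34 MPa

461 MPa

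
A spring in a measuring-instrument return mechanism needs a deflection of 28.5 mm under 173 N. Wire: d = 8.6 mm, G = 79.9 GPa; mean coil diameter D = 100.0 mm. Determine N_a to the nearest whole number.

9

Required rate k = F/δ = 173/28.5 = 6.0702 N/mm
N_a = Gd⁴/(8D³k) = (79.9×10³ × 8.6⁴)/(8 × 100.0³ × 6.0702)
    = 4.3706e+08 / 4.85614e+07 = 9 → 9 coils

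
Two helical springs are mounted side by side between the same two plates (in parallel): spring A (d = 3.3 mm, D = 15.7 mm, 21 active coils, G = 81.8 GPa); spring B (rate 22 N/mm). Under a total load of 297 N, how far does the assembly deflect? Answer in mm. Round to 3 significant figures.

k_A = Gd⁴/(8D³N_a) = (81.8×10³)(3.3⁴)/(8·15.7³·21) = 14.921 N/mm
Parallel: k_eq = 14.921 + 22 = 36.921 N/mm
δ = F/k_eq = 297/36.921 = 8.0442 mm

8.04 mm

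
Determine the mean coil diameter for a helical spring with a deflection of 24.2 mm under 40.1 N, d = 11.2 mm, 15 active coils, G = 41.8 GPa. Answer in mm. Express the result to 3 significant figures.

Required rate k = F/δ = 40.1/24.2 = 1.657 N/mm
D = (Gd⁴/(8N_a·k))^(1/3) = (41.8×10³·11.2⁴/(8·15·1.657))^(1/3)
  = (3.30779e+06)^(1/3) = 148.9976 mm

149 mm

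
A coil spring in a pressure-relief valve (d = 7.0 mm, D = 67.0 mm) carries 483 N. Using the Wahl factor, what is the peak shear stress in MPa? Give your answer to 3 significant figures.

Spring index C = D/d = 67.0/7.0 = 9.5714
K_W = (4C−1)/(4C−4) + 0.615/C = 37.286/34.286 + 0.0643 = 1.1518
τ₀ = 8FD/(πd³) = 8·483·67.0/(π·7.0³) = 258888/1077.6 = 240.25 MPa
τ_max = K·τ₀ = 1.1518 × 240.25 = 276.71 MPa

277 MPa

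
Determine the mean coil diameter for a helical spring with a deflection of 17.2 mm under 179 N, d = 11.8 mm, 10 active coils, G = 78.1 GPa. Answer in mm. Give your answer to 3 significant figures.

Required rate k = F/δ = 179/17.2 = 10.407 N/mm
D = (Gd⁴/(8N_a·k))^(1/3) = (78.1×10³·11.8⁴/(8·10·10.407))^(1/3)
  = (1.81871e+06)^(1/3) = 122.0642 mm

122 mm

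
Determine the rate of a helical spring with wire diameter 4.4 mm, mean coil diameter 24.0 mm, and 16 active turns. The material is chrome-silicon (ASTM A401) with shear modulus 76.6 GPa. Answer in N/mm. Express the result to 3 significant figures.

k = Gd⁴/(8D³N_a) = (76.6×10³ × 4.4⁴) / (8 × 24.0³ × 16)
  = 2.87104e+07 / 1.76947e+06 = 16.225 N/mm

16.2 N/mm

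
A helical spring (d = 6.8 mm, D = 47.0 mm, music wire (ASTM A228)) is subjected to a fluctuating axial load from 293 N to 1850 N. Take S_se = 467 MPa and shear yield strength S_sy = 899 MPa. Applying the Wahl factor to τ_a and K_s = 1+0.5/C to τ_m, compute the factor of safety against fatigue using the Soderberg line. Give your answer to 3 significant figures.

0.795

C = D/d = 47.0/6.8 = 6.9118; K_W = (4C−1)/(4C−4)+0.615/C = 1.2158; K_s = 1+0.5/C = 1.0723
F_a = (F_max−F_min)/2 = 778.5 N; F_m = (F_max+F_min)/2 = 1071.5 N
τ_a = K_W·8F_aD/(πd³) = 1.2158 × 296.33 = 360.29 MPa
τ_m = K_s·8F_mD/(πd³) = 1.0723 × 407.85 = 437.36 MPa
Soderberg: 1/n_f = τ_a/S_se + τ_m/S_sy = 360.29/467 + 437.36/899 = 0.77149 + 0.48649 = 1.258
n_f = 1/1.258 = 0.7949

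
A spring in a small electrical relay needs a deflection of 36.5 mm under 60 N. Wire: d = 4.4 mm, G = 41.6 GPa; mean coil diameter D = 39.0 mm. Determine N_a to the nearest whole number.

20

Required rate k = F/δ = 60/36.5 = 1.6438 N/mm
N_a = Gd⁴/(8D³k) = (41.6×10³ × 4.4⁴)/(8 × 39.0³ × 1.6438)
    = 1.55921e+07 / 780085 = 19.99 → 20 coils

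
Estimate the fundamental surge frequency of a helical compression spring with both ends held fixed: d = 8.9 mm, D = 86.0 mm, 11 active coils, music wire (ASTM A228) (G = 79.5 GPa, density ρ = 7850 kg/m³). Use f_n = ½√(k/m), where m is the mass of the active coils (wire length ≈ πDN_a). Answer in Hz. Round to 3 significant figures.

k = Gd⁴/(8D³N_a) = (79.5×10³)(8.9⁴)/(8·86.0³·11) = 8.9115 N/mm = 8911.5 N/m
Wire length L = πDN_a = π·86.0·11 = 2971.9 mm
m = ρ·(πd²/4)·L = 7850 × 62.211×10⁻⁶ m² × 2.9719 m = 1.4514 kg
f_n = ½√(k/m) = 0.5·√(8911.5/1.4514) = 0.5·√(6140) = 39.179 Hz

39.2 Hz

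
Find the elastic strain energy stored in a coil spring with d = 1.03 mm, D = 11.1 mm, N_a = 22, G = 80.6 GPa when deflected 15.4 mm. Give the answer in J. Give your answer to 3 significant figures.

0.0447 J

k = Gd⁴/(8D³N_a) = (80.6×10³)(1.03⁴)/(8·11.1³·22) = 0.37688 N/mm
U = ½kδ² = 0.5 × 0.37688 × 15.4² = 44.69 N·mm = 0.04469 J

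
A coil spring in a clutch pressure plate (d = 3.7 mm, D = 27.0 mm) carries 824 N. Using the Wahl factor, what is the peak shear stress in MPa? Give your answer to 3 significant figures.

1350 MPa

Spring index C = D/d = 27.0/3.7 = 7.2973
K_W = (4C−1)/(4C−4) + 0.615/C = 28.189/25.189 + 0.0843 = 1.2034
τ₀ = 8FD/(πd³) = 8·824·27.0/(π·3.7³) = 177984/159.13 = 1118.5 MPa
τ_max = K·τ₀ = 1.2034 × 1118.5 = 1345.9 MPa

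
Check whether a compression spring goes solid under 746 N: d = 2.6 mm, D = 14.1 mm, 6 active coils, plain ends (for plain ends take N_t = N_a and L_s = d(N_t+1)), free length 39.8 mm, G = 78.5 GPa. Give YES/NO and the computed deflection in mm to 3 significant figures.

k = Gd⁴/(8D³N_a) = (78.5×10³)(2.6⁴)/(8·14.1³·6) = 26.66 N/mm
N_t = 6; L_s = 2.6·7 = 18.2 mm; δ_solid = L₀ − L_s = 39.8 − 18.2 = 21.6 mm
δ = F/k = 746/26.66 = 27.982 mm
δ ≥ δ_solid → spring goes solid

YES, δ = 28.0 mm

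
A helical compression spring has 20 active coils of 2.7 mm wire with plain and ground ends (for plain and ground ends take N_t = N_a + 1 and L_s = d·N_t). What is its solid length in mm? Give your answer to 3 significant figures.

plain and ground ends: N_t = N_a + 1 = 20 + 1 = 21
L_s = d·N_t = 2.7 × 21 = 56.7 mm

56.7 mm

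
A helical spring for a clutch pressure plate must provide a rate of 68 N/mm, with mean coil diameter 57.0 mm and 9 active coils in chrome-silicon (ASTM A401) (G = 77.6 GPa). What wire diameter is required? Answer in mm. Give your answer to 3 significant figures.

10.4 mm

d = (8D³N_a·k / G)^(1/4) = (8·57.0³·9·68 / (77.6×10³))^0.25
  = (11684)^0.25 = 10.3968 mm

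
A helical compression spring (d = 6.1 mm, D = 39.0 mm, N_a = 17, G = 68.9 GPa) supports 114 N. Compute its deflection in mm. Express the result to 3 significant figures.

9.64 mm

k = Gd⁴/(8D³N_a) = (68.9×10³)(6.1⁴)/(8·39.0³·17) = 11.825 N/mm
δ = F/k = 114 / 11.825 = 9.6405 mm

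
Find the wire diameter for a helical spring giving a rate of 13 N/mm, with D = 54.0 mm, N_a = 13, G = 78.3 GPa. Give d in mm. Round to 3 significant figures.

d = (8D³N_a·k / G)^(1/4) = (8·54.0³·13·13 / (78.3×10³))^0.25
  = (2718.9)^0.25 = 7.2210 mm

7.22 mm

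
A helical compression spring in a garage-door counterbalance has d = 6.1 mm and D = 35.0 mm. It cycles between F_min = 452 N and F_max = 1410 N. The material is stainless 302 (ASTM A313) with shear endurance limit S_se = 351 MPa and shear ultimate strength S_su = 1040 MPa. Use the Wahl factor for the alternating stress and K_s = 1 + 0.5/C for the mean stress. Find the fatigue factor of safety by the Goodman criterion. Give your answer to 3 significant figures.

C = D/d = 35.0/6.1 = 5.7377; K_W = (4C−1)/(4C−4)+0.615/C = 1.2655; K_s = 1+0.5/C = 1.0871
F_a = (F_max−F_min)/2 = 479 N; F_m = (F_max+F_min)/2 = 931 N
τ_a = K_W·8F_aD/(πd³) = 1.2655 × 188.09 = 238.02 MPa
τ_m = K_s·8F_mD/(πd³) = 1.0871 × 365.57 = 397.42 MPa
Goodman: 1/n_f = τ_a/S_se + τ_m/S_su = 238.02/351 + 397.42/1040 = 0.67812 + 0.38214 = 1.0603
n_f = 1/1.0603 = 0.9432

0.943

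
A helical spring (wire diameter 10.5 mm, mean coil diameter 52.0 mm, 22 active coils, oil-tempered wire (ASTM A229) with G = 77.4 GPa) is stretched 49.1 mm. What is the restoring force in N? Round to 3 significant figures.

k = Gd⁴/(8D³N_a) = (77.4×10³)(10.5⁴)/(8·52.0³·22) = 38.017 N/mm
F = k·δ = 38.017 × 49.1 = 1866.6 N

1870 N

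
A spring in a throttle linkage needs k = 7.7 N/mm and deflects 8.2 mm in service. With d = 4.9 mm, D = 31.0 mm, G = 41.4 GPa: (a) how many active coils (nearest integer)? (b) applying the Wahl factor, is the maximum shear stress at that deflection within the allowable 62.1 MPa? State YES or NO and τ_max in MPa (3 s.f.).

(a) 13 coils; (b) YES, τ_max = 52.5 MPa

N_a = Gd⁴/(8D³k) = (41.4×10³)(4.9⁴)/(8·31.0³·7.7) = 13.01 → N_a = 13
Actual rate k = Gd⁴/(8D³·13) = 7.7031 N/mm
Working load F = kδ = 7.7031·8.2 = 63.166 N
C = 31.0/4.9 = 6.3265; K_W = (4C−1)/(4C−4)+0.615/C = 1.2380
τ_max = K_W·8FD/(πd³) = 1.2380·42.383 = 52.471 MPa
τ_max ≤ 62.1 MPa → acceptable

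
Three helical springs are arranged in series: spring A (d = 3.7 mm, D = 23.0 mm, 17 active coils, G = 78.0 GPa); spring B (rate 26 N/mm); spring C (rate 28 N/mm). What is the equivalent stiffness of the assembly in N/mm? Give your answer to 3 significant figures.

k_A = Gd⁴/(8D³N_a) = (78.0×10³)(3.7⁴)/(8·23.0³·17) = 8.8344 N/mm
Series: 1/k_eq = 1/8.8344 + 1/26 + 1/28 = 0.18737; k_eq = 5.3371 N/mm

5.34 N/mm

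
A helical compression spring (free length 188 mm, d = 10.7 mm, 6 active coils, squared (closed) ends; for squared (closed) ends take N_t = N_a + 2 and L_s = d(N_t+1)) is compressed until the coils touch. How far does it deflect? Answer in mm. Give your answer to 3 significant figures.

N_t = 8; L_s = 10.7·9 = 96.3 mm
δ_solid = L₀ − L_s = 188 − 96.3 = 91.7 mm

91.7 mm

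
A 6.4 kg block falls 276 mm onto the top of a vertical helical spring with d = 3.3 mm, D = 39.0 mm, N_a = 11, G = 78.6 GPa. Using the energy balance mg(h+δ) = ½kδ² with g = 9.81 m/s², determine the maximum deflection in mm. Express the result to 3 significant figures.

k = Gd⁴/(8D³N_a) = (78.6×10³)(3.3⁴)/(8·39.0³·11) = 1.7857 N/mm
W = mg = 6.4 × 9.81 = 62.784 N
½kδ² − Wδ − Wh = 0 → δ = (W + √(W² + 2kWh))/k
δ = (62.784 + √(3941.8 + 61885.6))/1.7857 = (62.784 + 256.57)/1.7857 = 178.84 mm

179 mm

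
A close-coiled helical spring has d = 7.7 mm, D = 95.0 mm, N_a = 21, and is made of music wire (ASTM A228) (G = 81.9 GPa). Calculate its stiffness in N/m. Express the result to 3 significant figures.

k = Gd⁴/(8D³N_a) = (81.9×10³ × 7.7⁴) / (8 × 95.0³ × 21)
  = 2.87903e+08 / 1.44039e+08 = 1.9988 N/mm = 1998.8 N/m

2000 N/m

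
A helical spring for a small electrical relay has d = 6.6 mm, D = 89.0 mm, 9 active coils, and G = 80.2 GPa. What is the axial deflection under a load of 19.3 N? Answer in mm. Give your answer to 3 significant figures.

k = Gd⁴/(8D³N_a) = (80.2×10³)(6.6⁴)/(8·89.0³·9) = 2.9981 N/mm
δ = F/k = 19.3 / 2.9981 = 6.4374 mm

6.44 mm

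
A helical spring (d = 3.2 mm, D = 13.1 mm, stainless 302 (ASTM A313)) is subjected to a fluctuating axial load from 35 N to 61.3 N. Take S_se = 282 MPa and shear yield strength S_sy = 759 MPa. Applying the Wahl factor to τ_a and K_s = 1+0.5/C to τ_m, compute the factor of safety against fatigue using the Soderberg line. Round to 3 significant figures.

C = D/d = 13.1/3.2 = 4.0938; K_W = (4C−1)/(4C−4)+0.615/C = 1.3927; K_s = 1+0.5/C = 1.1221
F_a = (F_max−F_min)/2 = 13.15 N; F_m = (F_max+F_min)/2 = 48.15 N
τ_a = K_W·8F_aD/(πd³) = 1.3927 × 13.387 = 18.644 MPa
τ_m = K_s·8F_mD/(πd³) = 1.1221 × 49.018 = 55.005 MPa
Soderberg: 1/n_f = τ_a/S_se + τ_m/S_sy = 18.644/282 + 55.005/759 = 0.06611 + 0.07247 = 0.13858
n_f = 1/0.13858 = 7.216

7.22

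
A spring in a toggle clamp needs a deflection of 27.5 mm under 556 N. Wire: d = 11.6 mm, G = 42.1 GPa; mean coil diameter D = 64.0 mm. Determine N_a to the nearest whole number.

18

Required rate k = F/δ = 556/27.5 = 20.218 N/mm
N_a = Gd⁴/(8D³k) = (42.1×10³ × 11.6⁴)/(8 × 64.0³ × 20.218)
    = 7.62279e+08 / 4.24006e+07 = 17.98 → 18 coils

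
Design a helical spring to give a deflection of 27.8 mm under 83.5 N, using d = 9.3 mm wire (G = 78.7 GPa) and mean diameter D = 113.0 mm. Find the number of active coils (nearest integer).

Required rate k = F/δ = 83.5/27.8 = 3.0036 N/mm
N_a = Gd⁴/(8D³k) = (78.7×10³ × 9.3⁴)/(8 × 113.0³ × 3.0036)
    = 5.88717e+08 / 3.46711e+07 = 16.98 → 17 coils

17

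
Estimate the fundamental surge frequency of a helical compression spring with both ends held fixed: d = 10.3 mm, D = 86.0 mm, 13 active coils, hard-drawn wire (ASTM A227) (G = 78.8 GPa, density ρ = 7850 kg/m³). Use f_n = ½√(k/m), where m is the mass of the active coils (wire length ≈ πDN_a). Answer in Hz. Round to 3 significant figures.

38.2 Hz

k = Gd⁴/(8D³N_a) = (78.8×10³)(10.3⁴)/(8·86.0³·13) = 13.407 N/mm = 13407 N/m
Wire length L = πDN_a = π·86.0·13 = 3512.3 mm
m = ρ·(πd²/4)·L = 7850 × 83.323×10⁻⁶ m² × 3.5123 m = 2.2973 kg
f_n = ½√(k/m) = 0.5·√(13407/2.2973) = 0.5·√(5836.1) = 38.197 Hz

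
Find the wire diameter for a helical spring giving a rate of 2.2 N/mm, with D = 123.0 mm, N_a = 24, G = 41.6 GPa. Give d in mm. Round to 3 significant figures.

d = (8D³N_a·k / G)^(1/4) = (8·123.0³·24·2.2 / (41.6×10³))^0.25
  = (18895)^0.25 = 11.7243 mm

11.7 mm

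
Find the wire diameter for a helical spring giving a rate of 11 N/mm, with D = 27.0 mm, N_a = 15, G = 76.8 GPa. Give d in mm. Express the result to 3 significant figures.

4.29 mm

d = (8D³N_a·k / G)^(1/4) = (8·27.0³·15·11 / (76.8×10³))^0.25
  = (338.3)^0.25 = 4.2887 mm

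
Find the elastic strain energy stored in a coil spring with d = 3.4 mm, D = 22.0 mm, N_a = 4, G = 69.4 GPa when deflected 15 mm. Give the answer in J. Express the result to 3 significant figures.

k = Gd⁴/(8D³N_a) = (69.4×10³)(3.4⁴)/(8·22.0³·4) = 27.218 N/mm
U = ½kδ² = 0.5 × 27.218 × 15² = 3062 N·mm = 3.062 J

3.06 J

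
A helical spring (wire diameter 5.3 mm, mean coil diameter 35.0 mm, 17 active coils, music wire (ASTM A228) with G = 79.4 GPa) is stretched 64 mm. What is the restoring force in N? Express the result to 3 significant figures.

k = Gd⁴/(8D³N_a) = (79.4×10³)(5.3⁴)/(8·35.0³·17) = 10.744 N/mm
F = k·δ = 10.744 × 64 = 687.64 N

688 N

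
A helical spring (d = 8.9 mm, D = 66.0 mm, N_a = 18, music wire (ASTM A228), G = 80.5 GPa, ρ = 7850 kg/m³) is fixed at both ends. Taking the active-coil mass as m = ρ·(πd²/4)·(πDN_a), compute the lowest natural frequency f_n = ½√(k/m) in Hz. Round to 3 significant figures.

40.9 Hz

k = Gd⁴/(8D³N_a) = (80.5×10³)(8.9⁴)/(8·66.0³·18) = 12.2 N/mm = 12200 N/m
Wire length L = πDN_a = π·66.0·18 = 3732.2 mm
m = ρ·(πd²/4)·L = 7850 × 62.211×10⁻⁶ m² × 3.7322 m = 1.8227 kg
f_n = ½√(k/m) = 0.5·√(12200/1.8227) = 0.5·√(6693.5) = 40.907 Hz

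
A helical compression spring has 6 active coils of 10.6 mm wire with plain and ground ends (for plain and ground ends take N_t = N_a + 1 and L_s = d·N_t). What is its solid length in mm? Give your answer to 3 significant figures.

plain and ground ends: N_t = N_a + 1 = 6 + 1 = 7
L_s = d·N_t = 10.6 × 7 = 74.2 mm

74.2 mm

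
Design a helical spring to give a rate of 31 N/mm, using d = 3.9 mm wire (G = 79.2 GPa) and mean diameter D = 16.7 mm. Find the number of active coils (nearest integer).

N_a = Gd⁴/(8D³k) = (79.2×10³ × 3.9⁴)/(8 × 16.7³ × 31)
    = 1.83225e+07 / 1.15505e+06 = 15.86 → 16 coils

16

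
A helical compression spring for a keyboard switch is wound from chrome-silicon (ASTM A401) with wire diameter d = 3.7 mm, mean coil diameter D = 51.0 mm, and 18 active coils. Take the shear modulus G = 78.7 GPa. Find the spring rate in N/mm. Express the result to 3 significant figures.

k = Gd⁴/(8D³N_a) = (78.7×10³ × 3.7⁴) / (8 × 51.0³ × 18)
  = 1.47496e+07 / 1.91017e+07 = 0.77216 N/mm

0.772 N/mm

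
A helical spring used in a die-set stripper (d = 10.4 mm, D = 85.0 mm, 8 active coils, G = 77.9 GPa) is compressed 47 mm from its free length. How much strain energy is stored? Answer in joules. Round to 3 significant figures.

k = Gd⁴/(8D³N_a) = (77.9×10³)(10.4⁴)/(8·85.0³·8) = 23.186 N/mm
U = ½kδ² = 0.5 × 23.186 × 47² = 25609 N·mm = 25.609 J

25.6 J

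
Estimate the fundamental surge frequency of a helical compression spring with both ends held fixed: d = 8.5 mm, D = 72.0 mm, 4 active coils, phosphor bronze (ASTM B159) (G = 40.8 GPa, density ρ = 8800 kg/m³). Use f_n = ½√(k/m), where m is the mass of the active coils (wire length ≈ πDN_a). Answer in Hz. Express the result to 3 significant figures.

99.3 Hz

k = Gd⁴/(8D³N_a) = (40.8×10³)(8.5⁴)/(8·72.0³·4) = 17.832 N/mm = 17832 N/m
Wire length L = πDN_a = π·72.0·4 = 904.78 mm
m = ρ·(πd²/4)·L = 8800 × 56.745×10⁻⁶ m² × 0.90478 m = 0.45181 kg
f_n = ½√(k/m) = 0.5·√(17832/0.45181) = 0.5·√(39467) = 99.332 Hz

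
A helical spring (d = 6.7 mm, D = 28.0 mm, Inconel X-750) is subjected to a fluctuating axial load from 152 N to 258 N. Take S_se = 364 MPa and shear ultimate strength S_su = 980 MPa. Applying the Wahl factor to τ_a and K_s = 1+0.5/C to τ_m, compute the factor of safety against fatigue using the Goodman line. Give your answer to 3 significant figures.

C = D/d = 28.0/6.7 = 4.1791; K_W = (4C−1)/(4C−4)+0.615/C = 1.3831; K_s = 1+0.5/C = 1.1196
F_a = (F_max−F_min)/2 = 53 N; F_m = (F_max+F_min)/2 = 205 N
τ_a = K_W·8F_aD/(πd³) = 1.3831 × 12.565 = 17.378 MPa
τ_m = K_s·8F_mD/(πd³) = 1.1196 × 48.599 = 54.414 MPa
Goodman: 1/n_f = τ_a/S_se + τ_m/S_su = 17.378/364 + 54.414/980 = 0.04774 + 0.05552 = 0.10327
n_f = 1/0.10327 = 9.684

9.68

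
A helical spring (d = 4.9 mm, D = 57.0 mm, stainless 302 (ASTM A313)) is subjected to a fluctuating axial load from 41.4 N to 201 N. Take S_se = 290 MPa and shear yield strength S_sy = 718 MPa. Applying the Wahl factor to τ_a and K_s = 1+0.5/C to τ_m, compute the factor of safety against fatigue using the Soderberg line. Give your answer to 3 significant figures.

1.67

C = D/d = 57.0/4.9 = 11.6327; K_W = (4C−1)/(4C−4)+0.615/C = 1.1234; K_s = 1+0.5/C = 1.0430
F_a = (F_max−F_min)/2 = 79.8 N; F_m = (F_max+F_min)/2 = 121.2 N
τ_a = K_W·8F_aD/(πd³) = 1.1234 × 98.453 = 110.6 MPa
τ_m = K_s·8F_mD/(πd³) = 1.0430 × 149.53 = 155.96 MPa
Soderberg: 1/n_f = τ_a/S_se + τ_m/S_sy = 110.6/290 + 155.96/718 = 0.38139 + 0.21721 = 0.5986
n_f = 1/0.5986 = 1.671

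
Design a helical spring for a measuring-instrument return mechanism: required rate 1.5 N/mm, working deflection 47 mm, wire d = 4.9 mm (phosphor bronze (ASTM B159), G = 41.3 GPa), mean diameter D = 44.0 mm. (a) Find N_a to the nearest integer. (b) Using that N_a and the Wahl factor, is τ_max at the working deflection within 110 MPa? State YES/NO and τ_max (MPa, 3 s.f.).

(a) 23 coils; (b) YES, τ_max = 79.0 MPa

N_a = Gd⁴/(8D³k) = (41.3×10³)(4.9⁴)/(8·44.0³·1.5) = 23.29 → N_a = 23
Actual rate k = Gd⁴/(8D³·23) = 1.519 N/mm
Working load F = kδ = 1.519·47 = 71.393 N
C = 44.0/4.9 = 8.9796; K_W = (4C−1)/(4C−4)+0.615/C = 1.1625
τ_max = K_W·8FD/(πd³) = 1.1625·67.992 = 79.04 MPa
τ_max ≤ 110 MPa → acceptable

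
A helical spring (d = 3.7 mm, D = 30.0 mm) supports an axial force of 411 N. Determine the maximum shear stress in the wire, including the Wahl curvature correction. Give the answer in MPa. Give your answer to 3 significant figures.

732 MPa

Spring index C = D/d = 30.0/3.7 = 8.1081
K_W = (4C−1)/(4C−4) + 0.615/C = 31.432/28.432 + 0.0759 = 1.1814
τ₀ = 8FD/(πd³) = 8·411·30.0/(π·3.7³) = 98640/159.13 = 619.87 MPa
τ_max = K·τ₀ = 1.1814 × 619.87 = 732.29 MPa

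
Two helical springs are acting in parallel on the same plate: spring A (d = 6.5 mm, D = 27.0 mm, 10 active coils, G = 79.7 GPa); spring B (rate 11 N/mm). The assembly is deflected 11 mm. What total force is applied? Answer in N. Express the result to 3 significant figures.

1110 N

k_A = Gd⁴/(8D³N_a) = (79.7×10³)(6.5⁴)/(8·27.0³·10) = 90.35 N/mm
Parallel: k_eq = 90.35 + 11 = 101.35 N/mm
F = k_eq·δ = 101.35·11 = 1114.9 N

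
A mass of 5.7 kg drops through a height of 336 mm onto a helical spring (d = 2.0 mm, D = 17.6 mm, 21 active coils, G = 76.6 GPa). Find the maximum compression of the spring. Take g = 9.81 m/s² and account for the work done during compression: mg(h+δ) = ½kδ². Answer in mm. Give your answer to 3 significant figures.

214 mm

k = Gd⁴/(8D³N_a) = (76.6×10³)(2.0⁴)/(8·17.6³·21) = 1.3381 N/mm
W = mg = 5.7 × 9.81 = 55.917 N
½kδ² − Wδ − Wh = 0 → δ = (W + √(W² + 2kWh))/k
δ = (55.917 + √(3126.7 + 50282.2))/1.3381 = (55.917 + 231.1)/1.3381 = 214.49 mm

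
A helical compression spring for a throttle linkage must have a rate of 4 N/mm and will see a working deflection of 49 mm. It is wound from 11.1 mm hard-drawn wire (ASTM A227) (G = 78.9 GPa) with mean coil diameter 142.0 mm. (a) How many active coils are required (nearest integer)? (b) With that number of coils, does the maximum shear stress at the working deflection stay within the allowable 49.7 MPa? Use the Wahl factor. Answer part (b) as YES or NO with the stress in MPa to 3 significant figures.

(a) 13 coils; (b) NO, τ_max = 57.9 MPa

N_a = Gd⁴/(8D³k) = (78.9×10³)(11.1⁴)/(8·142.0³·4) = 13.07 → N_a = 13
Actual rate k = Gd⁴/(8D³·13) = 4.0223 N/mm
Working load F = kδ = 4.0223·49 = 197.09 N
C = 142.0/11.1 = 12.7928; K_W = (4C−1)/(4C−4)+0.615/C = 1.1117
τ_max = K_W·8FD/(πd³) = 1.1117·52.111 = 57.93 MPa
τ_max > 49.7 MPa → exceeds allowable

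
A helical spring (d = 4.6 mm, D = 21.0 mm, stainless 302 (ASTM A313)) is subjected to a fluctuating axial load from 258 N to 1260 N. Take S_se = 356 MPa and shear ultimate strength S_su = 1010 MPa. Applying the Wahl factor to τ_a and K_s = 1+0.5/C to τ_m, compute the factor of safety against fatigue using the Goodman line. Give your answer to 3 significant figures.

0.668

C = D/d = 21.0/4.6 = 4.5652; K_W = (4C−1)/(4C−4)+0.615/C = 1.3451; K_s = 1+0.5/C = 1.1095
F_a = (F_max−F_min)/2 = 501 N; F_m = (F_max+F_min)/2 = 759 N
τ_a = K_W·8F_aD/(πd³) = 1.3451 × 275.25 = 370.23 MPa
τ_m = K_s·8F_mD/(πd³) = 1.1095 × 416.99 = 462.66 MPa
Goodman: 1/n_f = τ_a/S_se + τ_m/S_su = 370.23/356 + 462.66/1010 = 1.03997 + 0.45808 = 1.4981
n_f = 1/1.4981 = 0.6675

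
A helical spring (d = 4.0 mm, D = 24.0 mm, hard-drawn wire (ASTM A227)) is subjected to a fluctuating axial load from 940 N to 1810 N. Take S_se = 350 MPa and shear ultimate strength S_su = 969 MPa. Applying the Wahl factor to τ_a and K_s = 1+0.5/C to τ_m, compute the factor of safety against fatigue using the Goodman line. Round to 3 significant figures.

0.338

C = D/d = 24.0/4.0 = 6.0000; K_W = (4C−1)/(4C−4)+0.615/C = 1.2525; K_s = 1+0.5/C = 1.0833
F_a = (F_max−F_min)/2 = 435 N; F_m = (F_max+F_min)/2 = 1375 N
τ_a = K_W·8F_aD/(πd³) = 1.2525 × 415.39 = 520.28 MPa
τ_m = K_s·8F_mD/(πd³) = 1.0833 × 1313 = 1422.4 MPa
Goodman: 1/n_f = τ_a/S_se + τ_m/S_su = 520.28/350 + 1422.4/969 = 1.48652 + 1.46795 = 2.9545
n_f = 1/2.9545 = 0.3385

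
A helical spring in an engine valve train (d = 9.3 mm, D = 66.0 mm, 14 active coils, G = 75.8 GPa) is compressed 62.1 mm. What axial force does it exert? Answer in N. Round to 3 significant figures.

k = Gd⁴/(8D³N_a) = (75.8×10³)(9.3⁴)/(8·66.0³·14) = 17.61 N/mm
F = k·δ = 17.61 × 62.1 = 1093.6 N

1090 N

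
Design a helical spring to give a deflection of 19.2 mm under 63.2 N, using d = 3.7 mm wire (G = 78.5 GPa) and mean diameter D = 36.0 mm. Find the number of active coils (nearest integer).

12

Required rate k = F/δ = 63.2/19.2 = 3.2917 N/mm
N_a = Gd⁴/(8D³k) = (78.5×10³ × 3.7⁴)/(8 × 36.0³ × 3.2917)
    = 1.47122e+07 / 1.22861e+06 = 11.97 → 12 coils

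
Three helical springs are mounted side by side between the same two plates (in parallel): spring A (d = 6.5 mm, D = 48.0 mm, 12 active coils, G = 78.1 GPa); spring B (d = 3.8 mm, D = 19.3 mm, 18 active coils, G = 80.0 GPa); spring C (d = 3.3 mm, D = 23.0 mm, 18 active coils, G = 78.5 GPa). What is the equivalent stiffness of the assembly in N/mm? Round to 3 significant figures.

34.6 N/mm

k_A = Gd⁴/(8D³N_a) = (78.1×10³)(6.5⁴)/(8·48.0³·12) = 13.131 N/mm
k_B = Gd⁴/(8D³N_a) = (80.0×10³)(3.8⁴)/(8·19.3³·18) = 16.114 N/mm
k_C = Gd⁴/(8D³N_a) = (78.5×10³)(3.3⁴)/(8·23.0³·18) = 5.3135 N/mm
Parallel: k_eq = 13.131 + 16.114 + 5.3135 = 34.558 N/mm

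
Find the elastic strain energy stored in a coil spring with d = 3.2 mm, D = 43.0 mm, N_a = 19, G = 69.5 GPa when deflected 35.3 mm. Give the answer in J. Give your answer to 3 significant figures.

k = Gd⁴/(8D³N_a) = (69.5×10³)(3.2⁴)/(8·43.0³·19) = 0.60303 N/mm
U = ½kδ² = 0.5 × 0.60303 × 35.3² = 375.71 N·mm = 0.37571 J

0.376 J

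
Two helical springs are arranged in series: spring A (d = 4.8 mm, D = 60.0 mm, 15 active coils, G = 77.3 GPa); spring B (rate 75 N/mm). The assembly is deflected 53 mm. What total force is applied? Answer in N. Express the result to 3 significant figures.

k_A = Gd⁴/(8D³N_a) = (77.3×10³)(4.8⁴)/(8·60.0³·15) = 1.5831 N/mm
Series: 1/k_eq = 1/1.5831 + 1/75 = 0.645; k_eq = 1.5504 N/mm
F = k_eq·δ = 1.5504·53 = 82.17 N

82.2 N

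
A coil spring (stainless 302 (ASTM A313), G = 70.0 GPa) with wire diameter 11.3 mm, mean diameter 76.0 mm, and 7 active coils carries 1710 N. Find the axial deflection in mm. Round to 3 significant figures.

36.8 mm

k = Gd⁴/(8D³N_a) = (70.0×10³)(11.3⁴)/(8·76.0³·7) = 46.428 N/mm
δ = F/k = 1710 / 46.428 = 36.831 mm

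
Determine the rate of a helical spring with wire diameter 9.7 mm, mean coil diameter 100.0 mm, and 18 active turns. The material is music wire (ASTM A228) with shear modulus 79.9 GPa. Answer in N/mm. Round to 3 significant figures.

4.91 N/mm

k = Gd⁴/(8D³N_a) = (79.9×10³ × 9.7⁴) / (8 × 100.0³ × 18)
  = 7.07349e+08 / 1.44e+08 = 4.9121 N/mm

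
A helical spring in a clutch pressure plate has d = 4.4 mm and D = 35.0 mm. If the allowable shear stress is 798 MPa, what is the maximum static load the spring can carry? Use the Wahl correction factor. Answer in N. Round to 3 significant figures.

C = D/d = 35.0/4.4 = 7.9545
K_W = (4C−1)/(4C−4) + 0.615/C = 30.818/27.818 + 0.0773 = 1.1852
τ_max = K·8FD/(πd³) → F_max = τ_allow·πd³/(8DK)
F_max = 798·π·4.4³/(8·35.0·1.1852) = 2.1356e+05/331.84 = 643.54 N

644 N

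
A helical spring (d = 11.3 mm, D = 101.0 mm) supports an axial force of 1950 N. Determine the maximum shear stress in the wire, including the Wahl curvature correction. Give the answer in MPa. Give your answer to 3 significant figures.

Spring index C = D/d = 101.0/11.3 = 8.9381
K_W = (4C−1)/(4C−4) + 0.615/C = 34.752/31.752 + 0.0688 = 1.1633
τ₀ = 8FD/(πd³) = 8·1950·101.0/(π·11.3³) = 1.5756e+06/4533 = 347.58 MPa
τ_max = K·τ₀ = 1.1633 × 347.58 = 404.34 MPa

404 MPa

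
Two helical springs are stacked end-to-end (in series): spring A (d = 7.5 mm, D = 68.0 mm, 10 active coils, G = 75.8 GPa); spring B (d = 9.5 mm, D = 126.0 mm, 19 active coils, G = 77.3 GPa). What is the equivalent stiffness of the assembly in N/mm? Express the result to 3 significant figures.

k_A = Gd⁴/(8D³N_a) = (75.8×10³)(7.5⁴)/(8·68.0³·10) = 9.5345 N/mm
k_B = Gd⁴/(8D³N_a) = (77.3×10³)(9.5⁴)/(8·126.0³·19) = 2.0707 N/mm
Series: 1/k_eq = 1/9.5345 + 1/2.0707 = 0.58781; k_eq = 1.7012 N/mm

1.70 N/mm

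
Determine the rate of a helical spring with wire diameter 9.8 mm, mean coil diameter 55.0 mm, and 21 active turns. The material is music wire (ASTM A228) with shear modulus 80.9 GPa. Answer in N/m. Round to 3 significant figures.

k = Gd⁴/(8D³N_a) = (80.9×10³ × 9.8⁴) / (8 × 55.0³ × 21)
  = 7.46196e+08 / 2.7951e+07 = 26.697 N/mm = 26697 N/m

26700 N/m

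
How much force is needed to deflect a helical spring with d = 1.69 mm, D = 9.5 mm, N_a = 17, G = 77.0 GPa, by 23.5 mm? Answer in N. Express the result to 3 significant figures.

k = Gd⁴/(8D³N_a) = (77.0×10³)(1.69⁴)/(8·9.5³·17) = 5.3868 N/mm
F = k·δ = 5.3868 × 23.5 = 126.59 N

127 N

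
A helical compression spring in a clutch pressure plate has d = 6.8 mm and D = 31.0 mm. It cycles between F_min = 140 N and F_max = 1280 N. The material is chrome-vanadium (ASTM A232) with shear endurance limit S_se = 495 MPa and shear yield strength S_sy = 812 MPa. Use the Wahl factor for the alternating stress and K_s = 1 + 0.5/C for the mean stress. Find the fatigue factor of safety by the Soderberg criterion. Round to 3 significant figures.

1.58

C = D/d = 31.0/6.8 = 4.5588; K_W = (4C−1)/(4C−4)+0.615/C = 1.3456; K_s = 1+0.5/C = 1.1097
F_a = (F_max−F_min)/2 = 570 N; F_m = (F_max+F_min)/2 = 710 N
τ_a = K_W·8F_aD/(πd³) = 1.3456 × 143.1 = 192.57 MPa
τ_m = K_s·8F_mD/(πd³) = 1.1097 × 178.25 = 197.8 MPa
Soderberg: 1/n_f = τ_a/S_se + τ_m/S_sy = 192.57/495 + 197.8/812 = 0.38902 + 0.24360 = 0.63262
n_f = 1/0.63262 = 1.581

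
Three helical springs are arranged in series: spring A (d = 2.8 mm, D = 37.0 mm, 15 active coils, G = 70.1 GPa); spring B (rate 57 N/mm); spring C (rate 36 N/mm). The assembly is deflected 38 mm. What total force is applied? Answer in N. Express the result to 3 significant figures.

k_A = Gd⁴/(8D³N_a) = (70.1×10³)(2.8⁴)/(8·37.0³·15) = 0.70887 N/mm
Series: 1/k_eq = 1/0.70887 + 1/57 + 1/36 = 1.456; k_eq = 0.6868 N/mm
F = k_eq·δ = 0.6868·38 = 26.098 N

26.1 N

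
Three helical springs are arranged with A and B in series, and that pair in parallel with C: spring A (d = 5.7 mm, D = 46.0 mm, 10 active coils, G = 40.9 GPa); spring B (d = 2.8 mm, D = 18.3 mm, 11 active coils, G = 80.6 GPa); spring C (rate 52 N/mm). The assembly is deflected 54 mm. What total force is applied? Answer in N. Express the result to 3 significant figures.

2990 N

k_A = Gd⁴/(8D³N_a) = (40.9×10³)(5.7⁴)/(8·46.0³·10) = 5.5445 N/mm
k_B = Gd⁴/(8D³N_a) = (80.6×10³)(2.8⁴)/(8·18.3³·11) = 9.1861 N/mm
Springs A,B series: k_AB = 1/(1/5.5445+1/9.1861) = 3.4576 N/mm; parallel with C: k_eq = 3.4576+52 = 55.458 N/mm
F = k_eq·δ = 55.458·54 = 2994.7 N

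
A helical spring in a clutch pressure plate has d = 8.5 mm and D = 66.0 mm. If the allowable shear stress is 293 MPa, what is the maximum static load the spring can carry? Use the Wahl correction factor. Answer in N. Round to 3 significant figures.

C = D/d = 66.0/8.5 = 7.7647
K_W = (4C−1)/(4C−4) + 0.615/C = 30.059/27.059 + 0.0792 = 1.1901
τ_max = K·8FD/(πd³) → F_max = τ_allow·πd³/(8DK)
F_max = 293·π·8.5³/(8·66.0·1.1901) = 5.6529e+05/628.36 = 899.63 N

900 N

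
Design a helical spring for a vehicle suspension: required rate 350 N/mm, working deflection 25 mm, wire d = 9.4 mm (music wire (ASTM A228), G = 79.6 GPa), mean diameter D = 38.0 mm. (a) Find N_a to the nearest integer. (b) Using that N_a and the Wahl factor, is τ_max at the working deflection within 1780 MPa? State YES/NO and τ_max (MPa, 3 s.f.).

(a) 4 coils; (b) YES, τ_max = 1440 MPa

N_a = Gd⁴/(8D³k) = (79.6×10³)(9.4⁴)/(8·38.0³·350) = 4.045 → N_a = 4
Actual rate k = Gd⁴/(8D³·4) = 353.94 N/mm
Working load F = kδ = 353.94·25 = 8848.4 N
C = 38.0/9.4 = 4.0426; K_W = (4C−1)/(4C−4)+0.615/C = 1.3986
τ_max = K_W·8FD/(πd³) = 1.3986·1030.9 = 1441.8 MPa
τ_max ≤ 1780 MPa → acceptable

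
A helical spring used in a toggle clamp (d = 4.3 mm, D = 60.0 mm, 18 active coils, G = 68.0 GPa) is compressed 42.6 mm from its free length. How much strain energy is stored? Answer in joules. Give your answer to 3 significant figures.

0.678 J

k = Gd⁴/(8D³N_a) = (68.0×10³)(4.3⁴)/(8·60.0³·18) = 0.74742 N/mm
U = ½kδ² = 0.5 × 0.74742 × 42.6² = 678.2 N·mm = 0.6782 J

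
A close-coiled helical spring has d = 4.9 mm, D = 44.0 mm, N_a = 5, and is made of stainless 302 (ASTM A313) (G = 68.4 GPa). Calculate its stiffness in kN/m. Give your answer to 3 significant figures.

11.6 kN/m

k = Gd⁴/(8D³N_a) = (68.4×10³ × 4.9⁴) / (8 × 44.0³ × 5)
  = 3.94312e+07 / 3.40736e+06 = 11.572 N/mm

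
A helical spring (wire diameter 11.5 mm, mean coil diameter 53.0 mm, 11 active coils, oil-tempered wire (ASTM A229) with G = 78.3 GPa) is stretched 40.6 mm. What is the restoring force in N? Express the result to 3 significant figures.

4240 N

k = Gd⁴/(8D³N_a) = (78.3×10³)(11.5⁴)/(8·53.0³·11) = 104.53 N/mm
F = k·δ = 104.53 × 40.6 = 4243.9 N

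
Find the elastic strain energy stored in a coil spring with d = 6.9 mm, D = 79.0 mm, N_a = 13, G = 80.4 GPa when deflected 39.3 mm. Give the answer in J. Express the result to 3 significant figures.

k = Gd⁴/(8D³N_a) = (80.4×10³)(6.9⁴)/(8·79.0³·13) = 3.5542 N/mm
U = ½kδ² = 0.5 × 3.5542 × 39.3² = 2744.7 N·mm = 2.7447 J

2.74 J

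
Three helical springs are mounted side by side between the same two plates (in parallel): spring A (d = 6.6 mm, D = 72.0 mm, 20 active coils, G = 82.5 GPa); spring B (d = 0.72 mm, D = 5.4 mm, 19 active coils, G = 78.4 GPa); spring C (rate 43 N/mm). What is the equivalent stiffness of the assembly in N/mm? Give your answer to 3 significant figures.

46.5 N/mm

k_A = Gd⁴/(8D³N_a) = (82.5×10³)(6.6⁴)/(8·72.0³·20) = 2.6213 N/mm
k_B = Gd⁴/(8D³N_a) = (78.4×10³)(0.72⁴)/(8·5.4³·19) = 0.88028 N/mm
Parallel: k_eq = 2.6213 + 0.88028 + 43 = 46.502 N/mm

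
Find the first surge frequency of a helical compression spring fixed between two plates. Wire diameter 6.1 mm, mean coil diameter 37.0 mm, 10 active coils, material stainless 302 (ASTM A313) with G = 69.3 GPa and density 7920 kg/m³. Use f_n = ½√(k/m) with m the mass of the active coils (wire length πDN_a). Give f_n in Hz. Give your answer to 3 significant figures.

k = Gd⁴/(8D³N_a) = (69.3×10³)(6.1⁴)/(8·37.0³·10) = 23.679 N/mm = 23679 N/m
Wire length L = πDN_a = π·37.0·10 = 1162.4 mm
m = ρ·(πd²/4)·L = 7920 × 29.225×10⁻⁶ m² × 1.1624 m = 0.26905 kg
f_n = ½√(k/m) = 0.5·√(23679/0.26905) = 0.5·√(88010) = 148.33 Hz

148 Hz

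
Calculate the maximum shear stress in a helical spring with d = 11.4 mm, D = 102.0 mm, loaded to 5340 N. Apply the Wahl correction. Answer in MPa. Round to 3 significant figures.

Spring index C = D/d = 102.0/11.4 = 8.9474
K_W = (4C−1)/(4C−4) + 0.615/C = 34.789/31.789 + 0.0687 = 1.1631
τ₀ = 8FD/(πd³) = 8·5340·102.0/(π·11.4³) = 4.35744e+06/4654.4 = 936.2 MPa
τ_max = K·τ₀ = 1.1631 × 936.2 = 1088.9 MPa

1090 MPa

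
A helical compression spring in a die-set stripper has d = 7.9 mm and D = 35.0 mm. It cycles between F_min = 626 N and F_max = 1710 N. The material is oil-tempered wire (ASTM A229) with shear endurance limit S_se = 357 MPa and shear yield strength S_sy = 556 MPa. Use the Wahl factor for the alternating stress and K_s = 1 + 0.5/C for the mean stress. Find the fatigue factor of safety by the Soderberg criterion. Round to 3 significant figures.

C = D/d = 35.0/7.9 = 4.4304; K_W = (4C−1)/(4C−4)+0.615/C = 1.3574; K_s = 1+0.5/C = 1.1129
F_a = (F_max−F_min)/2 = 542 N; F_m = (F_max+F_min)/2 = 1168 N
τ_a = K_W·8F_aD/(πd³) = 1.3574 × 97.977 = 133 MPa
τ_m = K_s·8F_mD/(πd³) = 1.1129 × 211.14 = 234.97 MPa
Soderberg: 1/n_f = τ_a/S_se + τ_m/S_sy = 133/357 + 234.97/556 = 0.37255 + 0.42260 = 0.79515
n_f = 1/0.79515 = 1.258

1.26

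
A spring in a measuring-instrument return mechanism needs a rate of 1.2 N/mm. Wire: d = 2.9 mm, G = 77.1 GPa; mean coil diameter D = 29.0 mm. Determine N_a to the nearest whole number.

N_a = Gd⁴/(8D³k) = (77.1×10³ × 2.9⁴)/(8 × 29.0³ × 1.2)
    = 5.45314e+06 / 234134 = 23.29 → 23 coils

23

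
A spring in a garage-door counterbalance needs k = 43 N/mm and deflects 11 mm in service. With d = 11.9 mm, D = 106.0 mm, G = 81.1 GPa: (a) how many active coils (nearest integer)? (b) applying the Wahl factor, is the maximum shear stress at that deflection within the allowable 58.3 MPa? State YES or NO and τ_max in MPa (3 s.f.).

(a) 4 coils; (b) NO, τ_max = 87.5 MPa

N_a = Gd⁴/(8D³k) = (81.1×10³)(11.9⁴)/(8·106.0³·43) = 3.969 → N_a = 4
Actual rate k = Gd⁴/(8D³·4) = 42.672 N/mm
Working load F = kδ = 42.672·11 = 469.39 N
C = 106.0/11.9 = 8.9076; K_W = (4C−1)/(4C−4)+0.615/C = 1.1639
τ_max = K_W·8FD/(πd³) = 1.1639·75.186 = 87.508 MPa
τ_max > 58.3 MPa → exceeds allowable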